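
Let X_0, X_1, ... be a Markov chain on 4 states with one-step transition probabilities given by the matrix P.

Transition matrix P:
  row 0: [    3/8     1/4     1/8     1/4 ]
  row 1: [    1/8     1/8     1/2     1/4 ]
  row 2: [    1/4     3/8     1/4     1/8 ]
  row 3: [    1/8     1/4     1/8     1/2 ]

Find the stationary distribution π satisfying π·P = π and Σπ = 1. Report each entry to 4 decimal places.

Balance equations π_j = Σ_i π_i·P[i][j]:
  π_0 = 3/8·π_0 + 1/8·π_1 + 1/4·π_2 + 1/8·π_3
  π_1 = 1/4·π_0 + 1/8·π_1 + 3/8·π_2 + 1/4·π_3
  π_2 = 1/8·π_0 + 1/2·π_1 + 1/4·π_2 + 1/8·π_3
  normalize: π_0 + π_1 + π_2 + π_3 = 1
Solving the linear system gives exactly π = [5/24, 1/4, 1/4, 7/24].

π = [0.2083, 0.2500, 0.2500, 0.2917]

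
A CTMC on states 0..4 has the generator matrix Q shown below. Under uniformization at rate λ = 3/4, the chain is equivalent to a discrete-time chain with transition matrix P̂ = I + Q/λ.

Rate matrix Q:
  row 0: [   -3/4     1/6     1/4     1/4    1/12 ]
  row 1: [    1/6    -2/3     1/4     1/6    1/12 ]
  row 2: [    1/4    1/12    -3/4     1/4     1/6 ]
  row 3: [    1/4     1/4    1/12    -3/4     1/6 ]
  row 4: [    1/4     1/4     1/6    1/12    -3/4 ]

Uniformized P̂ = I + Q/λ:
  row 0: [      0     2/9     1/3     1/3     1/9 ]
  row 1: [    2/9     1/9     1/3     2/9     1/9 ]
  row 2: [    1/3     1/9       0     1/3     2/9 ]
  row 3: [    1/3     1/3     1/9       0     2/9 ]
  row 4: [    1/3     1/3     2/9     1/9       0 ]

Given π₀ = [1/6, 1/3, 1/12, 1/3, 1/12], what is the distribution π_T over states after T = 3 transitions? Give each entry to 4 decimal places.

π = [0.2341, 0.2160, 0.2005, 0.2062, 0.1431]

t=0: π = [0.1667, 0.3333, 0.0833, 0.3333, 0.0833]
t=1: π = [0.2407, 0.2222, 0.2222, 0.1667, 0.1481]
t=2: π = [0.2284, 0.2078, 0.2058, 0.2202, 0.1379]
t=3: π = [0.2341, 0.2160, 0.2005, 0.2062, 0.1431]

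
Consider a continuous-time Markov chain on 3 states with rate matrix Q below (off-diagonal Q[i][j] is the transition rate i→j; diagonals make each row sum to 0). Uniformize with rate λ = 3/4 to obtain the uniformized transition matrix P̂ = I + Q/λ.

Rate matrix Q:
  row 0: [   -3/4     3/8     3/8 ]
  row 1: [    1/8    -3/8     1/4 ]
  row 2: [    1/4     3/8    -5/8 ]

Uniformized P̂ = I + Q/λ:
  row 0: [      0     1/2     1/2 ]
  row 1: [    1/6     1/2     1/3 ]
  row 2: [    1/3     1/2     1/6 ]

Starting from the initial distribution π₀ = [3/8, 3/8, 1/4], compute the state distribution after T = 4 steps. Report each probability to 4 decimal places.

π = [0.1890, 0.5000, 0.3110]

t=0: π = [0.3750, 0.3750, 0.2500]
t=1: π = [0.1458, 0.5000, 0.3542]
t=2: π = [0.2014, 0.5000, 0.2986]
t=3: π = [0.1829, 0.5000, 0.3171]
t=4: π = [0.1890, 0.5000, 0.3110]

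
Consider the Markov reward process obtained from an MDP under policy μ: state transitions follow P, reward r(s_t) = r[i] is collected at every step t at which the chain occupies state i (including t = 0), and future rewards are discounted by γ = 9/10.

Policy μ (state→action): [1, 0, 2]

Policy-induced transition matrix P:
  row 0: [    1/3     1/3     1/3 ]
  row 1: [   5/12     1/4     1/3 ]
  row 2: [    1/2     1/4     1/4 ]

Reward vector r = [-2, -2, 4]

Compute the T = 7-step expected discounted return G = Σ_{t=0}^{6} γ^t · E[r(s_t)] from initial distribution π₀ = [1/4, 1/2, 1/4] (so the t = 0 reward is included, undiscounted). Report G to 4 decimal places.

G = -1.1246

t=0: π = [0.2500, 0.5000, 0.2500], E[r] = -0.5000, γ^t·E[r] = -0.500000, running G = -0.500000
t=1: π = [0.4167, 0.2708, 0.3125], E[r] = -0.1250, γ^t·E[r] = -0.112500, running G = -0.612500
t=2: π = [0.4080, 0.2847, 0.3073], E[r] = -0.1563, γ^t·E[r] = -0.126563, running G = -0.739063
t=3: π = [0.4083, 0.2840, 0.3077], E[r] = -0.1536, γ^t·E[r] = -0.112008, running G = -0.851070
t=4: π = [0.4083, 0.2840, 0.3077], E[r] = -0.1539, γ^t·E[r] = -0.100949, running G = -0.952020
t=5: π = [0.4083, 0.2840, 0.3077], E[r] = -0.1538, γ^t·E[r] = -0.090844, running G = -1.042864
t=6: π = [0.4083, 0.2840, 0.3077], E[r] = -0.1538, γ^t·E[r] = -0.081760, running G = -1.124624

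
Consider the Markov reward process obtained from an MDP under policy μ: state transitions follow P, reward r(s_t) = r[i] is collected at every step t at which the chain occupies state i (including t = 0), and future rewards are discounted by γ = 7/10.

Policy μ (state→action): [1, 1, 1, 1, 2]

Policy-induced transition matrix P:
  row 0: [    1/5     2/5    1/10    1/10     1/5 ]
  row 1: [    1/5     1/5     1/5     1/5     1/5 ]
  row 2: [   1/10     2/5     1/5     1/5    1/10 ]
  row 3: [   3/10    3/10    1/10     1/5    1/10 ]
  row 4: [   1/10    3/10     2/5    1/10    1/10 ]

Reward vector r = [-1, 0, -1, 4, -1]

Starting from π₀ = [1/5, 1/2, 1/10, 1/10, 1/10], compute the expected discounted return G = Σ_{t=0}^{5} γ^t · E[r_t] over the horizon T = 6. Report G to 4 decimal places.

t=0: π = [0.2000, 0.5000, 0.1000, 0.1000, 0.1000], E[r] = 0.0000, γ^t·E[r] = 0.000000, running G = 0.000000
t=1: π = [0.1900, 0.2800, 0.1900, 0.1700, 0.1700], E[r] = 0.1300, γ^t·E[r] = 0.091000, running G = 0.091000
t=2: π = [0.1810, 0.3100, 0.1980, 0.1640, 0.1470], E[r] = 0.1300, γ^t·E[r] = 0.063700, running G = 0.154700
t=3: π = [0.1819, 0.3069, 0.1949, 0.1672, 0.1491], E[r] = 0.1429, γ^t·E[r] = 0.049015, running G = 0.203715
t=4: π = [0.1823, 0.3070, 0.1949, 0.1669, 0.1489], E[r] = 0.1415, γ^t·E[r] = 0.033972, running G = 0.237686
t=5: π = [0.1823, 0.3070, 0.1949, 0.1669, 0.1489], E[r] = 0.1414, γ^t·E[r] = 0.023769, running G = 0.261456

G = 0.2615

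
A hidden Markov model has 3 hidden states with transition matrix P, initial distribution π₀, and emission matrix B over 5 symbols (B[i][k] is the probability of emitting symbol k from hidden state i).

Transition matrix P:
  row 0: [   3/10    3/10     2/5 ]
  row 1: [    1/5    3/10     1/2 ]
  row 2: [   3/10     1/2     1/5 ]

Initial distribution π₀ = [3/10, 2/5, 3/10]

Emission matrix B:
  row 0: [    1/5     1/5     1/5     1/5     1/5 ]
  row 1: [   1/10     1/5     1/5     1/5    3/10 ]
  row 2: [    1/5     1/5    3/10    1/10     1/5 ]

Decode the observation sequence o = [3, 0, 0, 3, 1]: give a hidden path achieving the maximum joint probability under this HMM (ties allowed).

t=0: δ = [6.000e-02, 8.000e-02, 3.000e-02]  (obs o_0=3)
t=1: δ = [3.600e-03, 2.400e-03, 8.000e-03]  ψ = [0, 1, 1]  (obs o_1=0)
t=2: δ = [4.800e-04, 4.000e-04, 3.200e-04]  ψ = [2, 2, 2]  (obs o_2=0)
t=3: δ = [2.880e-05, 3.200e-05, 2.000e-05]  ψ = [0, 2, 1]  (obs o_3=3)
t=4: δ = [1.728e-06, 2.000e-06, 3.200e-06]  ψ = [0, 2, 1]  (obs o_4=1)
backtrack: best end state = 2; path = [1, 2, 2, 1, 2]

path = [1, 2, 2, 1, 2]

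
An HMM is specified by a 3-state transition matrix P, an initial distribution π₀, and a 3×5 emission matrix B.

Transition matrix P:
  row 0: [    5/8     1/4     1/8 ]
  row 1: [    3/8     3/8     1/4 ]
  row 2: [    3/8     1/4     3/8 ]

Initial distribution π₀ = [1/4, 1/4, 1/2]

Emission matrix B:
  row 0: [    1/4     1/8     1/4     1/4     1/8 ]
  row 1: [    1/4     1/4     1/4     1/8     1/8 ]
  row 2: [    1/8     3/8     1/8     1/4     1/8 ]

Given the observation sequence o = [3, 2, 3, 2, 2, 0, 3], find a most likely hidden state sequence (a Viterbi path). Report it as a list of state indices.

t=0: δ = [6.250e-02, 3.125e-02, 1.250e-01]  (obs o_0=3)
t=1: δ = [1.172e-02, 7.812e-03, 5.859e-03]  ψ = [2, 2, 2]  (obs o_1=2)
t=2: δ = [1.831e-03, 3.662e-04, 5.493e-04]  ψ = [0, 0, 2]  (obs o_2=3)
t=3: δ = [2.861e-04, 1.144e-04, 2.861e-05]  ψ = [0, 0, 0]  (obs o_3=2)
t=4: δ = [4.470e-05, 1.788e-05, 4.470e-06]  ψ = [0, 0, 0]  (obs o_4=2)
t=5: δ = [6.985e-06, 2.794e-06, 6.985e-07]  ψ = [0, 0, 0]  (obs o_5=0)
t=6: δ = [1.091e-06, 2.183e-07, 2.183e-07]  ψ = [0, 0, 0]  (obs o_6=3)
backtrack: best end state = 0; path = [2, 0, 0, 0, 0, 0, 0]

path = [2, 0, 0, 0, 0, 0, 0]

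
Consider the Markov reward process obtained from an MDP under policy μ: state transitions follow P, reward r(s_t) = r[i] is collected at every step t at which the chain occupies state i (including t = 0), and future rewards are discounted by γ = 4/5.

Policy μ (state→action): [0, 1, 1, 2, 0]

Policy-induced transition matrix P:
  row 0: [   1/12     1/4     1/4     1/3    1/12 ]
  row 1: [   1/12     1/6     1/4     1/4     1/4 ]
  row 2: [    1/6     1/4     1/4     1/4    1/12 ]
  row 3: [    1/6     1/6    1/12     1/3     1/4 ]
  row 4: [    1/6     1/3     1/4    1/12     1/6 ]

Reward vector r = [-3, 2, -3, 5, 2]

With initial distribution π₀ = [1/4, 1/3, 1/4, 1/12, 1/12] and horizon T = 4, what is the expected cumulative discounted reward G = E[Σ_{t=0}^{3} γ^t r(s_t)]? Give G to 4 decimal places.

t=0: π = [0.2500, 0.3333, 0.2500, 0.0833, 0.0833], E[r] = -0.2500, γ^t·E[r] = -0.250000, running G = -0.250000
t=1: π = [0.1181, 0.2222, 0.2361, 0.2639, 0.1597], E[r] = 1.0208, γ^t·E[r] = 0.816667, running G = 0.566667
t=2: π = [0.1383, 0.2228, 0.2060, 0.2552, 0.1777], E[r] = 1.0440, γ^t·E[r] = 0.668148, running G = 1.234815
t=3: π = [0.1366, 0.2250, 0.2075, 0.2532, 0.1778], E[r] = 1.0394, γ^t·E[r] = 0.532148, running G = 1.766963

G = 1.7670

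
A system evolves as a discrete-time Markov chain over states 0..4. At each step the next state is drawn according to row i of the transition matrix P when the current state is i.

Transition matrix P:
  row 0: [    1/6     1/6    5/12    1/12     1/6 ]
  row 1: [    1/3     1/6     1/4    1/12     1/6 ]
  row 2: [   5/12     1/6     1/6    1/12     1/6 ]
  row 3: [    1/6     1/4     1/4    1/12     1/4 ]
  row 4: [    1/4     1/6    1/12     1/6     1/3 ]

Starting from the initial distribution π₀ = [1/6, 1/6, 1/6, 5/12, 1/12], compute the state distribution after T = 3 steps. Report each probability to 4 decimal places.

π = [0.2717, 0.1751, 0.2423, 0.1008, 0.2101]

t=0: π = [0.1667, 0.1667, 0.1667, 0.4167, 0.0833]
t=1: π = [0.2431, 0.2014, 0.2500, 0.0903, 0.2153]
t=2: π = [0.2807, 0.1742, 0.2338, 0.1013, 0.2101]
t=3: π = [0.2717, 0.1751, 0.2423, 0.1008, 0.2101]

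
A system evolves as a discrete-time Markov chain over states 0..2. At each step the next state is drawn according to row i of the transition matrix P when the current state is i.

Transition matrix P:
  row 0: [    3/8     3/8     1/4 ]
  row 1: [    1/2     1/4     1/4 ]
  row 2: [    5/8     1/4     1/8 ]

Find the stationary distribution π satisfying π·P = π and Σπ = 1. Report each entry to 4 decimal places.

π = [0.4691, 0.3086, 0.2222]

Balance equations π_j = Σ_i π_i·P[i][j]:
  π_0 = 3/8·π_0 + 1/2·π_1 + 5/8·π_2
  π_1 = 3/8·π_0 + 1/4·π_1 + 1/4·π_2
  normalize: π_0 + π_1 + π_2 = 1
Solving the linear system gives exactly π = [38/81, 25/81, 2/9].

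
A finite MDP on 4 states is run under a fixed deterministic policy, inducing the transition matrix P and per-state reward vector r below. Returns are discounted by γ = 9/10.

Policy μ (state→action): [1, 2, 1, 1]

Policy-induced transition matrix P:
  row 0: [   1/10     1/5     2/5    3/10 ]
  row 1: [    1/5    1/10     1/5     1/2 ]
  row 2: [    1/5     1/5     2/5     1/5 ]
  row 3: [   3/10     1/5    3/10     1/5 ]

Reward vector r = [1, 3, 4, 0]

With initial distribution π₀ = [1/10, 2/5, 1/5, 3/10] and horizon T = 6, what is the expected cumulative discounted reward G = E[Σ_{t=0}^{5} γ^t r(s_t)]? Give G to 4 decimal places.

t=0: π = [0.1000, 0.4000, 0.2000, 0.3000], E[r] = 2.1000, γ^t·E[r] = 2.100000, running G = 2.100000
t=1: π = [0.2200, 0.1600, 0.2900, 0.3300], E[r] = 1.8600, γ^t·E[r] = 1.674000, running G = 3.774000
t=2: π = [0.2110, 0.1840, 0.3350, 0.2700], E[r] = 2.1030, γ^t·E[r] = 1.703430, running G = 5.477430
t=3: π = [0.2059, 0.1816, 0.3362, 0.2763], E[r] = 2.0955, γ^t·E[r] = 1.527620, running G = 7.005050
t=4: π = [0.2070, 0.1818, 0.3361, 0.2751], E[r] = 2.0968, γ^t·E[r] = 1.375684, running G = 8.380734
t=5: π = [0.2068, 0.1818, 0.3361, 0.2753], E[r] = 2.0968, γ^t·E[r] = 1.238110, running G = 9.618844

G = 9.6188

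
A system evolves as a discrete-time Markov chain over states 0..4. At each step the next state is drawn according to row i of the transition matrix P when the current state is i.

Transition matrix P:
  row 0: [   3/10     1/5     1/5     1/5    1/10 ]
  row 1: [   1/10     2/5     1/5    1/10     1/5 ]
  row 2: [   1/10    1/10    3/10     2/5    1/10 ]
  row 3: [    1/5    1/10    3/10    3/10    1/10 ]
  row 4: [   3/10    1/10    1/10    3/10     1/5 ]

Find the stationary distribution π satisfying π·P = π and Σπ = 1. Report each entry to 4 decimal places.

π = [0.1913, 0.1702, 0.2378, 0.2706, 0.1300]

Balance equations π_j = Σ_i π_i·P[i][j]:
  π_0 = 3/10·π_0 + 1/10·π_1 + 1/10·π_2 + 1/5·π_3 + 3/10·π_4
  π_1 = 1/5·π_0 + 2/5·π_1 + 1/10·π_2 + 1/10·π_3 + 1/10·π_4
  π_2 = 1/5·π_0 + 1/5·π_1 + 3/10·π_2 + 3/10·π_3 + 1/10·π_4
  π_3 = 1/5·π_0 + 1/10·π_1 + 2/5·π_2 + 3/10·π_3 + 3/10·π_4
  normalize: π_0 + π_1 + π_2 + π_3 + π_4 = 1
Solving the linear system gives exactly π = [181/946, 161/946, 225/946, 128/473, 123/946].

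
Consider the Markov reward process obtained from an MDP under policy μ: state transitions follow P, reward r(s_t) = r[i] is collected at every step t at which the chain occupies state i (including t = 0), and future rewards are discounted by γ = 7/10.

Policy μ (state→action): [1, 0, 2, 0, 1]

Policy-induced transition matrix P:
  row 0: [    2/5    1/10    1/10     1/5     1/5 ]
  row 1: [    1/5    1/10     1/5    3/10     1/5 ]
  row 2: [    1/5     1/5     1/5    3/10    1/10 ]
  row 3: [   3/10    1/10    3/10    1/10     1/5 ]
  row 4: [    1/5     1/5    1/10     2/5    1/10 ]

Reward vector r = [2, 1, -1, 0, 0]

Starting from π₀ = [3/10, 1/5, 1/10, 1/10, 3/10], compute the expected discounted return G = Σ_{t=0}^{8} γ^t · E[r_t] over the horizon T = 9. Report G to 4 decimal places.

t=0: π = [0.3000, 0.2000, 0.1000, 0.1000, 0.3000], E[r] = 0.7000, γ^t·E[r] = 0.700000, running G = 0.700000
t=1: π = [0.2700, 0.1400, 0.1500, 0.2800, 0.1600], E[r] = 0.5300, γ^t·E[r] = 0.371000, running G = 1.071000
t=2: π = [0.2820, 0.1310, 0.1850, 0.2330, 0.1690], E[r] = 0.5100, γ^t·E[r] = 0.249900, running G = 1.320900
t=3: π = [0.2797, 0.1354, 0.1782, 0.2421, 0.1646], E[r] = 0.5166, γ^t·E[r] = 0.177194, running G = 1.498094
t=4: π = [0.2802, 0.1343, 0.1798, 0.2401, 0.1657], E[r] = 0.5148, γ^t·E[r] = 0.123603, running G = 1.621697
t=5: π = [0.2800, 0.1346, 0.1794, 0.2405, 0.1655], E[r] = 0.5152, γ^t·E[r] = 0.086590, running G = 1.708288
t=6: π = [0.2801, 0.1345, 0.1795, 0.2404, 0.1655], E[r] = 0.5151, γ^t·E[r] = 0.060602, running G = 1.768889
t=7: π = [0.2801, 0.1345, 0.1795, 0.2405, 0.1655], E[r] = 0.5151, γ^t·E[r] = 0.042423, running G = 1.811312
t=8: π = [0.2801, 0.1345, 0.1795, 0.2405, 0.1655], E[r] = 0.5151, γ^t·E[r] = 0.029696, running G = 1.841008

G = 1.8410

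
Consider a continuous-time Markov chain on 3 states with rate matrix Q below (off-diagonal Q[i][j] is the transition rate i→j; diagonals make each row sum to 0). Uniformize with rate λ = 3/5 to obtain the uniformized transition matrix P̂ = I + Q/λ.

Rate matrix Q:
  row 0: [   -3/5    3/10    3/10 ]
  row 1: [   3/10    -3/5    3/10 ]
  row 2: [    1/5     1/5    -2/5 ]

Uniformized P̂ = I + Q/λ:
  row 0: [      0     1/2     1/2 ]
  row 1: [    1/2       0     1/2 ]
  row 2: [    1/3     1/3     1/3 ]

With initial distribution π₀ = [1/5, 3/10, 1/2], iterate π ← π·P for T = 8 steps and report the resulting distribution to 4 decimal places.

t=0: π = [0.2000, 0.3000, 0.5000]
t=1: π = [0.3167, 0.2667, 0.4167]
t=2: π = [0.2722, 0.2972, 0.4306]
t=3: π = [0.2921, 0.2796, 0.4282]
t=4: π = [0.2826, 0.2888, 0.4286]
t=5: π = [0.2873, 0.2842, 0.4286]
t=6: π = [0.2849, 0.2865, 0.4286]
t=7: π = [0.2861, 0.2853, 0.4286]
t=8: π = [0.2855, 0.2859, 0.4286]

π = [0.2855, 0.2859, 0.4286]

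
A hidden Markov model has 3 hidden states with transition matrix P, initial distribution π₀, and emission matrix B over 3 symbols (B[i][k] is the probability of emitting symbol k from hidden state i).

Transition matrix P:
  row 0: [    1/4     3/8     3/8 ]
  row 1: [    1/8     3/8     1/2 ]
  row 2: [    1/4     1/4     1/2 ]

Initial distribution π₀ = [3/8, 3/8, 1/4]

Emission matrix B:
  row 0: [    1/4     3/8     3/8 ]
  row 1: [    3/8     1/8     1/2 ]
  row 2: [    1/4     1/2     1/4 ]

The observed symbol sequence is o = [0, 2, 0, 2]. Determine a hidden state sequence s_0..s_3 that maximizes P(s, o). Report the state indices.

t=0: δ = [9.375e-02, 1.406e-01, 6.250e-02]  (obs o_0=0)
t=1: δ = [8.789e-03, 2.637e-02, 1.758e-02]  ψ = [0, 1, 1]  (obs o_1=2)
t=2: δ = [1.099e-03, 3.708e-03, 3.296e-03]  ψ = [2, 1, 1]  (obs o_2=0)
t=3: δ = [3.090e-04, 6.952e-04, 4.635e-04]  ψ = [2, 1, 1]  (obs o_3=2)
backtrack: best end state = 1; path = [1, 1, 1, 1]

path = [1, 1, 1, 1]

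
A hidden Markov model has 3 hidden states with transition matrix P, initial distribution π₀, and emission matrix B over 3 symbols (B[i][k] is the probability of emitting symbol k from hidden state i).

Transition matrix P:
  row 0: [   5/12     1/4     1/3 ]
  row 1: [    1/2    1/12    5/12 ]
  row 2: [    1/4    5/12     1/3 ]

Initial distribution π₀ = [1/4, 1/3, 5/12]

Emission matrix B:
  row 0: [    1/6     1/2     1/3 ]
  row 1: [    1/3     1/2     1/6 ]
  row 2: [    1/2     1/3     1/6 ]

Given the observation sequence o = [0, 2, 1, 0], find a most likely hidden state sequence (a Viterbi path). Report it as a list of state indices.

path = [1, 0, 0, 2]

t=0: δ = [4.167e-02, 1.111e-01, 2.083e-01]  (obs o_0=0)
t=1: δ = [1.852e-02, 1.447e-02, 1.157e-02]  ψ = [1, 2, 2]  (obs o_1=2)
t=2: δ = [3.858e-03, 2.411e-03, 2.058e-03]  ψ = [0, 2, 0]  (obs o_2=1)
t=3: δ = [2.679e-04, 3.215e-04, 6.430e-04]  ψ = [0, 0, 0]  (obs o_3=0)
backtrack: best end state = 2; path = [1, 0, 0, 2]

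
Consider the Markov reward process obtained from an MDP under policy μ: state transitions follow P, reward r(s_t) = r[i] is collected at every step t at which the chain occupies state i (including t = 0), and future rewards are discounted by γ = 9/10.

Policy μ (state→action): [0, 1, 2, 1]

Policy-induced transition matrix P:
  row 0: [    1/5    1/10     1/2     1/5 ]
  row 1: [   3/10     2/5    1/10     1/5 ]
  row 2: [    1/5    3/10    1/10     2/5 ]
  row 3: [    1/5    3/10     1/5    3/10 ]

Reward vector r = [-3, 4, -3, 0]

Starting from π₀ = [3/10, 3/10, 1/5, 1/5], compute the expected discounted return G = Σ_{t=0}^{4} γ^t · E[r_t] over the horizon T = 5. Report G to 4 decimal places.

G = -1.0569

t=0: π = [0.3000, 0.3000, 0.2000, 0.2000], E[r] = -0.3000, γ^t·E[r] = -0.300000, running G = -0.300000
t=1: π = [0.2300, 0.2700, 0.2400, 0.2600], E[r] = -0.3300, γ^t·E[r] = -0.297000, running G = -0.597000
t=2: π = [0.2270, 0.2810, 0.2180, 0.2740], E[r] = -0.2110, γ^t·E[r] = -0.170910, running G = -0.767910
t=3: π = [0.2281, 0.2827, 0.2182, 0.2710], E[r] = -0.2081, γ^t·E[r] = -0.151705, running G = -0.919615
t=4: π = [0.2283, 0.2827, 0.2183, 0.2707], E[r] = -0.2092, γ^t·E[r] = -0.137276, running G = -1.056891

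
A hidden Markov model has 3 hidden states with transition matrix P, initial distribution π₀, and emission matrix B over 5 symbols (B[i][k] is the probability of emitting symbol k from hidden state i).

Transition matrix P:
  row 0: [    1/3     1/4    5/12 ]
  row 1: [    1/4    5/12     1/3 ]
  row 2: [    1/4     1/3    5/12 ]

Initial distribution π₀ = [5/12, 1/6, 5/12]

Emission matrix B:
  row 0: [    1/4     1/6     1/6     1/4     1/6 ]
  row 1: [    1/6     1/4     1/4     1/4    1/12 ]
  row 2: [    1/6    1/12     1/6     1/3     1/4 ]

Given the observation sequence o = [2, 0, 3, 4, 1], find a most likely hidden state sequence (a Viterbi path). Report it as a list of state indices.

path = [0, 0, 2, 2, 1]

t=0: δ = [6.944e-02, 4.167e-02, 6.944e-02]  (obs o_0=2)
t=1: δ = [5.787e-03, 3.858e-03, 4.823e-03]  ψ = [0, 2, 0]  (obs o_1=0)
t=2: δ = [4.823e-04, 4.019e-04, 8.038e-04]  ψ = [0, 1, 0]  (obs o_2=3)
t=3: δ = [3.349e-05, 2.233e-05, 8.372e-05]  ψ = [2, 2, 2]  (obs o_3=4)
t=4: δ = [3.489e-06, 6.977e-06, 2.907e-06]  ψ = [2, 2, 2]  (obs o_4=1)
backtrack: best end state = 1; path = [0, 0, 2, 2, 1]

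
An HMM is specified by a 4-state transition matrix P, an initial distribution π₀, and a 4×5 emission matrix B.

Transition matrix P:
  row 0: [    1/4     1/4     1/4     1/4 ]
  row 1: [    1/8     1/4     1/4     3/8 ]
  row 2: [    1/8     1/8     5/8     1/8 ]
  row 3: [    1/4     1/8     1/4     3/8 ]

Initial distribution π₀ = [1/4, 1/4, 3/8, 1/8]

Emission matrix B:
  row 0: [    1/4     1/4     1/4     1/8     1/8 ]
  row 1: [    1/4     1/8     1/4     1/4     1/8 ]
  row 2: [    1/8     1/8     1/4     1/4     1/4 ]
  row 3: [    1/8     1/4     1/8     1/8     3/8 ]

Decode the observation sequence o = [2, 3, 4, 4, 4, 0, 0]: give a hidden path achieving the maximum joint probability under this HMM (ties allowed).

path = [2, 2, 2, 2, 2, 2, 2]

t=0: δ = [6.250e-02, 6.250e-02, 9.375e-02, 1.562e-02]  (obs o_0=2)
t=1: δ = [1.953e-03, 3.906e-03, 1.465e-02, 2.930e-03]  ψ = [0, 0, 2, 1]  (obs o_1=3)
t=2: δ = [2.289e-04, 2.289e-04, 2.289e-03, 6.866e-04]  ψ = [2, 2, 2, 2]  (obs o_2=4)
t=3: δ = [3.576e-05, 3.576e-05, 3.576e-04, 1.073e-04]  ψ = [2, 2, 2, 2]  (obs o_3=4)
t=4: δ = [5.588e-06, 5.588e-06, 5.588e-05, 1.676e-05]  ψ = [2, 2, 2, 2]  (obs o_4=4)
t=5: δ = [1.746e-06, 1.746e-06, 4.366e-06, 8.731e-07]  ψ = [2, 2, 2, 2]  (obs o_5=0)
t=6: δ = [1.364e-07, 1.364e-07, 3.411e-07, 8.185e-08]  ψ = [2, 2, 2, 1]  (obs o_6=0)
backtrack: best end state = 2; path = [2, 2, 2, 2, 2, 2, 2]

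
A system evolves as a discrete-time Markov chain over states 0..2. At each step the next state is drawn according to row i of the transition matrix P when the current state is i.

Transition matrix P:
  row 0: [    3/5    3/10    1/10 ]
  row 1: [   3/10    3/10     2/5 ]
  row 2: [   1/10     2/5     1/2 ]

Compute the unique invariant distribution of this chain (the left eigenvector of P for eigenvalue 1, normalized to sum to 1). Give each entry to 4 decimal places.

Balance equations π_j = Σ_i π_i·P[i][j]:
  π_0 = 3/5·π_0 + 3/10·π_1 + 1/10·π_2
  π_1 = 3/10·π_0 + 3/10·π_1 + 2/5·π_2
  normalize: π_0 + π_1 + π_2 = 1
Solving the linear system gives exactly π = [1/3, 1/3, 1/3].

π = [0.3333, 0.3333, 0.3333]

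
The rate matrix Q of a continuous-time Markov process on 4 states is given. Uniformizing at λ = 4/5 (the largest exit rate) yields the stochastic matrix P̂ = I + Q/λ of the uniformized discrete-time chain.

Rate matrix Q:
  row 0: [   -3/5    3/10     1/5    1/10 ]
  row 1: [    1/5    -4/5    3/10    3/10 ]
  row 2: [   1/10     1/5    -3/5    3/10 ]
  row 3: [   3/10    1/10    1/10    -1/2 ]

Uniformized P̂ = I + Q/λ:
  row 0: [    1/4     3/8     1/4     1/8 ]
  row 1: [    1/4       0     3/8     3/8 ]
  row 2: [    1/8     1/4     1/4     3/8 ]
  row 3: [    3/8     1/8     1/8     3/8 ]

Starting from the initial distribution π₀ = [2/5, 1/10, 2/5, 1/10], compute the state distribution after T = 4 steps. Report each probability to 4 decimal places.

t=0: π = [0.4000, 0.1000, 0.4000, 0.1000]
t=1: π = [0.2125, 0.2625, 0.2500, 0.2750]
t=2: π = [0.2531, 0.1766, 0.2484, 0.3219]
t=3: π = [0.2592, 0.1973, 0.2318, 0.3117]
t=4: π = [0.2600, 0.1941, 0.2357, 0.3102]

π = [0.2600, 0.1941, 0.2357, 0.3102]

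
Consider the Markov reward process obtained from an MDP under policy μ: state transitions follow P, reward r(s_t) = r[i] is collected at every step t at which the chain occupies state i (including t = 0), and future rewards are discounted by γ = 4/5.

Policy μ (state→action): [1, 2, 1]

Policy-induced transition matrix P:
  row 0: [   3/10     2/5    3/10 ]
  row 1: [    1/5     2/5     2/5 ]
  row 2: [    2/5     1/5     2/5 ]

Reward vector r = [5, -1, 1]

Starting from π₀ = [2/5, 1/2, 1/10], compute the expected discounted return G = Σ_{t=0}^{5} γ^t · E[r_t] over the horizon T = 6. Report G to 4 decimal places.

t=0: π = [0.4000, 0.5000, 0.1000], E[r] = 1.6000, γ^t·E[r] = 1.600000, running G = 1.600000
t=1: π = [0.2600, 0.3800, 0.3600], E[r] = 1.2800, γ^t·E[r] = 1.024000, running G = 2.624000
t=2: π = [0.2980, 0.3280, 0.3740], E[r] = 1.5360, γ^t·E[r] = 0.983040, running G = 3.607040
t=3: π = [0.3046, 0.3252, 0.3702], E[r] = 1.5680, γ^t·E[r] = 0.802816, running G = 4.409856
t=4: π = [0.3045, 0.3260, 0.3695], E[r] = 1.5661, γ^t·E[r] = 0.641466, running G = 5.051322
t=5: π = [0.3044, 0.3261, 0.3696], E[r] = 1.5652, γ^t·E[r] = 0.512900, running G = 5.564223

G = 5.5642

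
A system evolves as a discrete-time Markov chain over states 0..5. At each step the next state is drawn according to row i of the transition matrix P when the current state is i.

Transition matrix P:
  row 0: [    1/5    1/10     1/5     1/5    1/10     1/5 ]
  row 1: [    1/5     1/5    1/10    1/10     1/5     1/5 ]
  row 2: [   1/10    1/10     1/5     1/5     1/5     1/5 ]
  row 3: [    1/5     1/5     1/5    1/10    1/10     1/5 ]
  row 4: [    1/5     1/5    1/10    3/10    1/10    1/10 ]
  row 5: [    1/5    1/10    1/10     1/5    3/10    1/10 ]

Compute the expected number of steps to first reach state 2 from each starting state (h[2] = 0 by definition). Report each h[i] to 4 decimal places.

First-step conditioning: h[2] = 0; for i ≠ 2, h[i] = 1 + Σ_k P[i][k]·h[k].
  h[0] = 1 + 1/5·h[0] + 1/10·h[1] + 1/5·h[3] + 1/10·h[4] + 1/5·h[5]
  h[1] = 1 + 1/5·h[0] + 1/5·h[1] + 1/10·h[3] + 1/5·h[4] + 1/5·h[5]
  h[3] = 1 + 1/5·h[0] + 1/5·h[1] + 1/10·h[3] + 1/10·h[4] + 1/5·h[5]
  h[4] = 1 + 1/5·h[0] + 1/5·h[1] + 3/10·h[3] + 1/10·h[4] + 1/10·h[5]
  h[5] = 1 + 1/5·h[0] + 1/10·h[1] + 1/5·h[3] + 3/10·h[4] + 1/10·h[5]
Solving the 5×5 linear system over states ≠ 2 gives exactly h = [55340/8497, 62050/8497, 0, 55950/8497, 61000/8497, 61400/8497] (h[2] = 0 is the target).

h = [6.5129, 7.3026, 0.0000, 6.5847, 7.1790, 7.2261]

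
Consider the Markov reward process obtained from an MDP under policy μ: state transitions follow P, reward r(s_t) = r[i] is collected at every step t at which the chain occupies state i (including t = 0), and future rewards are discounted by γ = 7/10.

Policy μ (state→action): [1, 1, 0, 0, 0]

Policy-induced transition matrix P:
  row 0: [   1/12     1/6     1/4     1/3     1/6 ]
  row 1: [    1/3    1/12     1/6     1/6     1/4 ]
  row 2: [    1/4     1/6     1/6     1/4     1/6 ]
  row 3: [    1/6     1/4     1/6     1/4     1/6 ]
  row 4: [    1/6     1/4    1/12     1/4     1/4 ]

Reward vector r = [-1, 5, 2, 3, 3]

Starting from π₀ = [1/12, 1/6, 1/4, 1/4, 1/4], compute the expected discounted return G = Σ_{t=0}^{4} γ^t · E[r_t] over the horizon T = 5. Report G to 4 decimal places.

t=0: π = [0.0833, 0.1667, 0.2500, 0.2500, 0.2500], E[r] = 2.7500, γ^t·E[r] = 2.750000, running G = 2.750000
t=1: π = [0.2083, 0.1944, 0.1528, 0.2431, 0.2014], E[r] = 2.4028, γ^t·E[r] = 1.681944, running G = 4.431944
t=2: π = [0.1944, 0.1875, 0.1672, 0.2512, 0.1997], E[r] = 2.4300, γ^t·E[r] = 1.190689, running G = 5.622633
t=3: π = [0.1957, 0.1886, 0.1662, 0.2506, 0.1989], E[r] = 2.4284, γ^t·E[r] = 0.832936, running G = 6.455569
t=4: π = [0.1957, 0.1884, 0.1664, 0.2506, 0.1990], E[r] = 2.4278, γ^t·E[r] = 0.582920, running G = 7.038490

G = 7.0385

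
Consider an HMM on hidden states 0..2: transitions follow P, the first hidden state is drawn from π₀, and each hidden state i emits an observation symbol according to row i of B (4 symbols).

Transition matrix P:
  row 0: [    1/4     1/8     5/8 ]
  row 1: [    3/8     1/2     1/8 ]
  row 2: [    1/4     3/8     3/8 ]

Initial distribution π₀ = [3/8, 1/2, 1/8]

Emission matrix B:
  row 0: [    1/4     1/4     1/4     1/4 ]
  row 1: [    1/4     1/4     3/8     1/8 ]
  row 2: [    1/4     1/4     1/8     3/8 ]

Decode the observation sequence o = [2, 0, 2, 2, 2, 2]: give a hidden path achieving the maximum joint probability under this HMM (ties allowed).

path = [1, 1, 1, 1, 1, 1]

t=0: δ = [9.375e-02, 1.875e-01, 1.562e-02]  (obs o_0=2)
t=1: δ = [1.758e-02, 2.344e-02, 1.465e-02]  ψ = [1, 1, 0]  (obs o_1=0)
t=2: δ = [2.197e-03, 4.395e-03, 1.373e-03]  ψ = [1, 1, 0]  (obs o_2=2)
t=3: δ = [4.120e-04, 8.240e-04, 1.717e-04]  ψ = [1, 1, 0]  (obs o_3=2)
t=4: δ = [7.725e-05, 1.545e-04, 3.219e-05]  ψ = [1, 1, 0]  (obs o_4=2)
t=5: δ = [1.448e-05, 2.897e-05, 6.035e-06]  ψ = [1, 1, 0]  (obs o_5=2)
backtrack: best end state = 1; path = [1, 1, 1, 1, 1, 1]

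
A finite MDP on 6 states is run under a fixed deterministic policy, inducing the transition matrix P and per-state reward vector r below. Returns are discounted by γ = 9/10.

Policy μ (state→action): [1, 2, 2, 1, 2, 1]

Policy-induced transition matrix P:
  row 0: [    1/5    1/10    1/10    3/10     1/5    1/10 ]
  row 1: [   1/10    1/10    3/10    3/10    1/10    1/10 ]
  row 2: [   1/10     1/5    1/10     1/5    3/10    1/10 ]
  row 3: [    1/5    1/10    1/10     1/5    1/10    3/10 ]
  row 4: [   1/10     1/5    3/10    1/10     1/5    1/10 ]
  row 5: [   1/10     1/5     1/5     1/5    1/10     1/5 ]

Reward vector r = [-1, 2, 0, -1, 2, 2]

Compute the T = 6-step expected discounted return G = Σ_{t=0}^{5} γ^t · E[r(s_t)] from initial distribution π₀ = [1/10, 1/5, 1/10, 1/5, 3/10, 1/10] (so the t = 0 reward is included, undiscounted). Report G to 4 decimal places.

t=0: π = [0.1000, 0.2000, 0.1000, 0.2000, 0.3000, 0.1000], E[r] = 0.9000, γ^t·E[r] = 0.900000, running G = 0.900000
t=1: π = [0.1300, 0.1500, 0.2100, 0.2000, 0.1600, 0.1500], E[r] = 0.5900, γ^t·E[r] = 0.531000, running G = 1.431000
t=2: π = [0.1330, 0.1520, 0.1770, 0.2120, 0.1710, 0.1550], E[r] = 0.6110, γ^t·E[r] = 0.494910, running G = 1.925910
t=3: π = [0.1345, 0.1503, 0.1801, 0.2114, 0.1658, 0.1579], E[r] = 0.6021, γ^t·E[r] = 0.438931, running G = 2.364841
t=4: π = [0.1346, 0.1504, 0.1790, 0.2119, 0.1661, 0.1581], E[r] = 0.6025, γ^t·E[r] = 0.395307, running G = 2.760148
t=5: π = [0.1346, 0.1503, 0.1791, 0.2119, 0.1659, 0.1582], E[r] = 0.6022, γ^t·E[r] = 0.355588, running G = 3.115735

G = 3.1157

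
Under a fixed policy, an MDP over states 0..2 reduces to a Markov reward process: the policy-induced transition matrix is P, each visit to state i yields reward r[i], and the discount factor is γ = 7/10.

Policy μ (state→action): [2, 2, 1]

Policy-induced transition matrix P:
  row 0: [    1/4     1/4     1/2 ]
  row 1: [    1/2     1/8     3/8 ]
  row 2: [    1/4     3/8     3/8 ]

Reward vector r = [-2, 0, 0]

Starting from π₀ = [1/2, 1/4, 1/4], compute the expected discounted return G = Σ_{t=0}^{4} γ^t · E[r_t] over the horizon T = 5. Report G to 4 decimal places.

G = -2.1143

t=0: π = [0.5000, 0.2500, 0.2500], E[r] = -1.0000, γ^t·E[r] = -1.000000, running G = -1.000000
t=1: π = [0.3125, 0.2500, 0.4375], E[r] = -0.6250, γ^t·E[r] = -0.437500, running G = -1.437500
t=2: π = [0.3125, 0.2734, 0.4141], E[r] = -0.6250, γ^t·E[r] = -0.306250, running G = -1.743750
t=3: π = [0.3184, 0.2676, 0.4141], E[r] = -0.6367, γ^t·E[r] = -0.218395, running G = -1.962145
t=4: π = [0.3169, 0.2683, 0.4148], E[r] = -0.6338, γ^t·E[r] = -0.152173, running G = -2.114317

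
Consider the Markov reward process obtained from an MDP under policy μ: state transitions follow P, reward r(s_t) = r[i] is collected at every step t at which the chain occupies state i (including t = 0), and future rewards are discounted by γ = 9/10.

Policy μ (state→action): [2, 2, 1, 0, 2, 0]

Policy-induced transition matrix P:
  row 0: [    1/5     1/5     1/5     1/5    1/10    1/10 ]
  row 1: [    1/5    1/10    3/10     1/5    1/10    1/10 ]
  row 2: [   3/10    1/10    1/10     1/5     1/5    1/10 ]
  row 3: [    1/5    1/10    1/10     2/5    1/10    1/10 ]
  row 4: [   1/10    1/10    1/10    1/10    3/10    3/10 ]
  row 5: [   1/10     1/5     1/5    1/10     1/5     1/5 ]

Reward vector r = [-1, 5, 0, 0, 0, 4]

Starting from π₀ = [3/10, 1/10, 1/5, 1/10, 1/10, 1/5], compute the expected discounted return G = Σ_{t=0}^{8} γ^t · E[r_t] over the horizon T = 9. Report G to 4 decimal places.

G = 6.5257

t=0: π = [0.3000, 0.1000, 0.2000, 0.1000, 0.1000, 0.2000], E[r] = 1.0000, γ^t·E[r] = 1.000000, running G = 1.000000
t=1: π = [0.1900, 0.1500, 0.1700, 0.1900, 0.1600, 0.1400], E[r] = 1.1200, γ^t·E[r] = 1.008000, running G = 2.008000
t=2: π = [0.1870, 0.1330, 0.1630, 0.2080, 0.1630, 0.1460], E[r] = 1.0620, γ^t·E[r] = 0.860220, running G = 2.868220
t=3: π = [0.1854, 0.1333, 0.1599, 0.2107, 0.1635, 0.1472], E[r] = 1.0699, γ^t·E[r] = 0.779957, running G = 3.648177
t=4: π = [0.1849, 0.1333, 0.1599, 0.2111, 0.1634, 0.1474], E[r] = 1.0711, γ^t·E[r] = 0.702722, running G = 4.350900
t=5: π = [0.1849, 0.1332, 0.1599, 0.2111, 0.1634, 0.1474], E[r] = 1.0710, γ^t·E[r] = 0.632389, running G = 4.983289
t=6: π = [0.1849, 0.1332, 0.1599, 0.2111, 0.1634, 0.1474], E[r] = 1.0710, γ^t·E[r] = 0.569154, running G = 5.552443
t=7: π = [0.1849, 0.1332, 0.1599, 0.2111, 0.1634, 0.1474], E[r] = 1.0710, γ^t·E[r] = 0.512238, running G = 6.064681
t=8: π = [0.1849, 0.1332, 0.1599, 0.2111, 0.1634, 0.1474], E[r] = 1.0710, γ^t·E[r] = 0.461014, running G = 6.525695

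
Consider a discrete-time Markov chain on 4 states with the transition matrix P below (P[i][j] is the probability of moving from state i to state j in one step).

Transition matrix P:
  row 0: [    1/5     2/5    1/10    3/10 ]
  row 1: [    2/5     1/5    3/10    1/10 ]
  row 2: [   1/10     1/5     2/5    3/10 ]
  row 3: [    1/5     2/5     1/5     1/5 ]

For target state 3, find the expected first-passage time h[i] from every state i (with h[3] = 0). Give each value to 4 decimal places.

h = [4.1509, 4.8113, 3.9623, 0.0000]

First-step conditioning: h[3] = 0; for i ≠ 3, h[i] = 1 + Σ_k P[i][k]·h[k].
  h[0] = 1 + 1/5·h[0] + 2/5·h[1] + 1/10·h[2]
  h[1] = 1 + 2/5·h[0] + 1/5·h[1] + 3/10·h[2]
  h[2] = 1 + 1/10·h[0] + 1/5·h[1] + 2/5·h[2]
Solving the 3×3 linear system over states ≠ 3 gives exactly h = [220/53, 255/53, 210/53, 0] (h[3] = 0 is the target).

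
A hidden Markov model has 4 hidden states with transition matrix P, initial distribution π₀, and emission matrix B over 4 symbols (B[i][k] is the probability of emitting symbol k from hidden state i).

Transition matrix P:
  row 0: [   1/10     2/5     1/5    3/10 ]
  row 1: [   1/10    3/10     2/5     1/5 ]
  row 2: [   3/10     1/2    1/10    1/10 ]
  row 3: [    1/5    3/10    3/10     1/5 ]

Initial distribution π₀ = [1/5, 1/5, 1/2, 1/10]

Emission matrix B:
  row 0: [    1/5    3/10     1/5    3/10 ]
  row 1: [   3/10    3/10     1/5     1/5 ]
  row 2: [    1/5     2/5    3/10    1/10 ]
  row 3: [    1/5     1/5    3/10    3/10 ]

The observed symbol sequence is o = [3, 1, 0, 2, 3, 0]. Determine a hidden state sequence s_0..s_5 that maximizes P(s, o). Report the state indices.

t=0: δ = [6.000e-02, 4.000e-02, 5.000e-02, 3.000e-02]  (obs o_0=3)
t=1: δ = [4.500e-03, 7.500e-03, 6.400e-03, 3.600e-03]  ψ = [2, 2, 1, 0]  (obs o_1=1)
t=2: δ = [3.840e-04, 9.600e-04, 6.000e-04, 3.000e-04]  ψ = [2, 2, 1, 1]  (obs o_2=0)
t=3: δ = [3.600e-05, 6.000e-05, 1.152e-04, 5.760e-05]  ψ = [2, 2, 1, 1]  (obs o_3=2)
t=4: δ = [1.037e-05, 1.152e-05, 2.400e-06, 3.600e-06]  ψ = [2, 2, 1, 1]  (obs o_4=3)
t=5: δ = [2.304e-07, 1.244e-06, 9.216e-07, 6.221e-07]  ψ = [1, 0, 1, 0]  (obs o_5=0)
backtrack: best end state = 1; path = [1, 2, 1, 2, 0, 1]

path = [1, 2, 1, 2, 0, 1]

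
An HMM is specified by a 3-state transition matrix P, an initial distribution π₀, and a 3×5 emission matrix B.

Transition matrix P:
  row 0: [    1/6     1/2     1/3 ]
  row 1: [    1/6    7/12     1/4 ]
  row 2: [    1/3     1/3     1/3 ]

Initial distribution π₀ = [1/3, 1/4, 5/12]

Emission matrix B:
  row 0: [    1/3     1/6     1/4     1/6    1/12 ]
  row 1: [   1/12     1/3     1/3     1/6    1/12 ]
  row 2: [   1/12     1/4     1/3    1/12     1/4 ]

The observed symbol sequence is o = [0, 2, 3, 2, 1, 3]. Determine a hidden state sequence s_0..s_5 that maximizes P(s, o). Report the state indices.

path = [0, 1, 1, 1, 1, 1]

t=0: δ = [1.111e-01, 2.083e-02, 3.472e-02]  (obs o_0=0)
t=1: δ = [4.630e-03, 1.852e-02, 1.235e-02]  ψ = [0, 0, 0]  (obs o_1=2)
t=2: δ = [6.859e-04, 1.800e-03, 3.858e-04]  ψ = [2, 1, 1]  (obs o_2=3)
t=3: δ = [7.502e-05, 3.501e-04, 1.500e-04]  ψ = [1, 1, 1]  (obs o_3=2)
t=4: δ = [9.724e-06, 6.807e-05, 2.188e-05]  ψ = [1, 1, 1]  (obs o_4=1)
t=5: δ = [1.891e-06, 6.618e-06, 1.418e-06]  ψ = [1, 1, 1]  (obs o_5=3)
backtrack: best end state = 1; path = [0, 1, 1, 1, 1, 1]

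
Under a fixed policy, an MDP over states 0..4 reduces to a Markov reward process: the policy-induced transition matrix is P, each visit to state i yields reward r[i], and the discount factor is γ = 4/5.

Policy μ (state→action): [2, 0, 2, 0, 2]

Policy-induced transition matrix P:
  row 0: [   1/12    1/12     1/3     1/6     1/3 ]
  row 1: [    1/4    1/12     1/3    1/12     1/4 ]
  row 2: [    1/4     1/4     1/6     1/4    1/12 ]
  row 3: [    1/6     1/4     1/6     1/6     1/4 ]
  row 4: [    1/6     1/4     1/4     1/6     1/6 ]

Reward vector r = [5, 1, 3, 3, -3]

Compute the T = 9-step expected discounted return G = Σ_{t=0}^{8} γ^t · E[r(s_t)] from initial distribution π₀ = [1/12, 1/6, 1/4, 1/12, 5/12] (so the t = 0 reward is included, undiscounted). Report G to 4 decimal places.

t=0: π = [0.0833, 0.1667, 0.2500, 0.0833, 0.4167], E[r] = 0.3333, γ^t·E[r] = 0.333333, running G = 0.333333
t=1: π = [0.1944, 0.2083, 0.2431, 0.1736, 0.1806], E[r] = 1.8889, γ^t·E[r] = 1.511111, running G = 1.844444
t=2: π = [0.1881, 0.1829, 0.2488, 0.1696, 0.2106], E[r] = 1.7465, γ^t·E[r] = 1.117778, running G = 2.962222
t=3: π = [0.1870, 0.1882, 0.2460, 0.1722, 0.2066], E[r] = 1.7577, γ^t·E[r] = 0.899951, running G = 3.862173
t=4: π = [0.1873, 0.1875, 0.2464, 0.1715, 0.2074], E[r] = 1.7555, γ^t·E[r] = 0.719042, running G = 4.581215
t=5: π = [0.1872, 0.1875, 0.2464, 0.1716, 0.2073], E[r] = 1.7558, γ^t·E[r] = 0.575342, running G = 5.156557
t=6: π = [0.1872, 0.1875, 0.2464, 0.1716, 0.2073], E[r] = 1.7558, γ^t·E[r] = 0.460272, running G = 5.616829
t=7: π = [0.1872, 0.1875, 0.2464, 0.1716, 0.2073], E[r] = 1.7558, γ^t·E[r] = 0.368216, running G = 5.985045
t=8: π = [0.1872, 0.1875, 0.2464, 0.1716, 0.2073], E[r] = 1.7558, γ^t·E[r] = 0.294573, running G = 6.279618

G = 6.2796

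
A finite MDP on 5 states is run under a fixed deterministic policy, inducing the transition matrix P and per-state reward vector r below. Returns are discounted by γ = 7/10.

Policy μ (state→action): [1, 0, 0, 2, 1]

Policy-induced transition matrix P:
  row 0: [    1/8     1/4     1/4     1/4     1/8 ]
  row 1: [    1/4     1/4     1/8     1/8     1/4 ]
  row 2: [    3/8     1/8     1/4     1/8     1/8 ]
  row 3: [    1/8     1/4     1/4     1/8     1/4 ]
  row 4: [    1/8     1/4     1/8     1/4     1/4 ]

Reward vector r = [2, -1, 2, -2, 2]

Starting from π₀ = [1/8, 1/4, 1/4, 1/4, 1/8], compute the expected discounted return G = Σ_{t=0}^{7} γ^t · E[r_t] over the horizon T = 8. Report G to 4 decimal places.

G = 1.6472

t=0: π = [0.1250, 0.2500, 0.2500, 0.2500, 0.1250], E[r] = 0.2500, γ^t·E[r] = 0.250000, running G = 0.250000
t=1: π = [0.2188, 0.2188, 0.2031, 0.1563, 0.2031], E[r] = 0.7188, γ^t·E[r] = 0.503125, running G = 0.753125
t=2: π = [0.2031, 0.2246, 0.1973, 0.1777, 0.1973], E[r] = 0.6152, γ^t·E[r] = 0.301465, running G = 1.054590
t=3: π = [0.2024, 0.2253, 0.1973, 0.1750, 0.2000], E[r] = 0.6238, γ^t·E[r] = 0.213956, running G = 1.268546
t=4: π = [0.2025, 0.2253, 0.1968, 0.1753, 0.2000], E[r] = 0.6228, γ^t·E[r] = 0.149535, running G = 1.418081
t=5: π = [0.2024, 0.2254, 0.1968, 0.1753, 0.2001], E[r] = 0.6226, γ^t·E[r] = 0.104632, running G = 1.522713
t=6: π = [0.2024, 0.2254, 0.1968, 0.1753, 0.2001], E[r] = 0.6226, γ^t·E[r] = 0.073246, running G = 1.595959
t=7: π = [0.2024, 0.2254, 0.1968, 0.1753, 0.2001], E[r] = 0.6226, γ^t·E[r] = 0.051271, running G = 1.647230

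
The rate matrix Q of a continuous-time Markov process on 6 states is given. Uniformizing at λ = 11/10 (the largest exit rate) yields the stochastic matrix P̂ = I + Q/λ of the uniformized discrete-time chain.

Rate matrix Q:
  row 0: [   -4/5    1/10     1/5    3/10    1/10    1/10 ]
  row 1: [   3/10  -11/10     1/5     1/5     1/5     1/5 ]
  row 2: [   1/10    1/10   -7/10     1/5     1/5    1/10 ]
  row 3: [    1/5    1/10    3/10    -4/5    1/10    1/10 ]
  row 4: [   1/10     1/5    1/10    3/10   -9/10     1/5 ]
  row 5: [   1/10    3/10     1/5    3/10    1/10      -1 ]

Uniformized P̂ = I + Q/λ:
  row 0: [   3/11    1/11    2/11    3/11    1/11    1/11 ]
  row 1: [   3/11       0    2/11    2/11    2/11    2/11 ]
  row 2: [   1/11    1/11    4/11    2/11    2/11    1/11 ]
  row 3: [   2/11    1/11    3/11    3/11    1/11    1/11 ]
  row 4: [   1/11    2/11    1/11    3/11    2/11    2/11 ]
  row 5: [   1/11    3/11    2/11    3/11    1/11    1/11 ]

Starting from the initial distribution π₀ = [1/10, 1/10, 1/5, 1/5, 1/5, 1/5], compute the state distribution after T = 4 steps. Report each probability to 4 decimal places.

t=0: π = [0.1000, 0.1000, 0.2000, 0.2000, 0.2000, 0.2000]
t=1: π = [0.1455, 0.1364, 0.2182, 0.2455, 0.1364, 0.1182]
t=2: π = [0.1645, 0.1124, 0.2314, 0.2405, 0.1355, 0.1157]
t=3: π = [0.1631, 0.1140, 0.2334, 0.2415, 0.1345, 0.1134]
t=4: π = [0.1633, 0.1134, 0.2340, 0.2411, 0.1347, 0.1135]

π = [0.1633, 0.1134, 0.2340, 0.2411, 0.1347, 0.1135]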